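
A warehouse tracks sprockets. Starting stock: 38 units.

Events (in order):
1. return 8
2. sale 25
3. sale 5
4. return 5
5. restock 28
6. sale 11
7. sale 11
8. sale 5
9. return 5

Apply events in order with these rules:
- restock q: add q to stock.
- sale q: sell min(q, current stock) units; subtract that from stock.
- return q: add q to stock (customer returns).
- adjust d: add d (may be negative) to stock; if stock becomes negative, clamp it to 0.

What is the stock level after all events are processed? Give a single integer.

Processing events:
Start: stock = 38
  Event 1 (return 8): 38 + 8 = 46
  Event 2 (sale 25): sell min(25,46)=25. stock: 46 - 25 = 21. total_sold = 25
  Event 3 (sale 5): sell min(5,21)=5. stock: 21 - 5 = 16. total_sold = 30
  Event 4 (return 5): 16 + 5 = 21
  Event 5 (restock 28): 21 + 28 = 49
  Event 6 (sale 11): sell min(11,49)=11. stock: 49 - 11 = 38. total_sold = 41
  Event 7 (sale 11): sell min(11,38)=11. stock: 38 - 11 = 27. total_sold = 52
  Event 8 (sale 5): sell min(5,27)=5. stock: 27 - 5 = 22. total_sold = 57
  Event 9 (return 5): 22 + 5 = 27
Final: stock = 27, total_sold = 57

Answer: 27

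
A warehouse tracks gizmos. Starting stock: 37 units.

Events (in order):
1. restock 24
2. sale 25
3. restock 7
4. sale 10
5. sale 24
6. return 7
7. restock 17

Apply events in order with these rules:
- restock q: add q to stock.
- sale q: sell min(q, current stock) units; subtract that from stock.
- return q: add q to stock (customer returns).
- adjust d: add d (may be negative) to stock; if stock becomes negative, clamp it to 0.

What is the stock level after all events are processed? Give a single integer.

Answer: 33

Derivation:
Processing events:
Start: stock = 37
  Event 1 (restock 24): 37 + 24 = 61
  Event 2 (sale 25): sell min(25,61)=25. stock: 61 - 25 = 36. total_sold = 25
  Event 3 (restock 7): 36 + 7 = 43
  Event 4 (sale 10): sell min(10,43)=10. stock: 43 - 10 = 33. total_sold = 35
  Event 5 (sale 24): sell min(24,33)=24. stock: 33 - 24 = 9. total_sold = 59
  Event 6 (return 7): 9 + 7 = 16
  Event 7 (restock 17): 16 + 17 = 33
Final: stock = 33, total_sold = 59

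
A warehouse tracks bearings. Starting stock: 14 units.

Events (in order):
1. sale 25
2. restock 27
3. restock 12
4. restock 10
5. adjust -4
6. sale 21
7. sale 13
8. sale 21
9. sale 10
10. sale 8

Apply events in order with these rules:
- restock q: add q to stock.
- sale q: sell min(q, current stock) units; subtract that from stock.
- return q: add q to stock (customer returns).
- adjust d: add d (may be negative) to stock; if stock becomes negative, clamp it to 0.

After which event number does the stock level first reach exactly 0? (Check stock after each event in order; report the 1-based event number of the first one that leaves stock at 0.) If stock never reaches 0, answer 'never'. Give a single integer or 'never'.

Answer: 1

Derivation:
Processing events:
Start: stock = 14
  Event 1 (sale 25): sell min(25,14)=14. stock: 14 - 14 = 0. total_sold = 14
  Event 2 (restock 27): 0 + 27 = 27
  Event 3 (restock 12): 27 + 12 = 39
  Event 4 (restock 10): 39 + 10 = 49
  Event 5 (adjust -4): 49 + -4 = 45
  Event 6 (sale 21): sell min(21,45)=21. stock: 45 - 21 = 24. total_sold = 35
  Event 7 (sale 13): sell min(13,24)=13. stock: 24 - 13 = 11. total_sold = 48
  Event 8 (sale 21): sell min(21,11)=11. stock: 11 - 11 = 0. total_sold = 59
  Event 9 (sale 10): sell min(10,0)=0. stock: 0 - 0 = 0. total_sold = 59
  Event 10 (sale 8): sell min(8,0)=0. stock: 0 - 0 = 0. total_sold = 59
Final: stock = 0, total_sold = 59

First zero at event 1.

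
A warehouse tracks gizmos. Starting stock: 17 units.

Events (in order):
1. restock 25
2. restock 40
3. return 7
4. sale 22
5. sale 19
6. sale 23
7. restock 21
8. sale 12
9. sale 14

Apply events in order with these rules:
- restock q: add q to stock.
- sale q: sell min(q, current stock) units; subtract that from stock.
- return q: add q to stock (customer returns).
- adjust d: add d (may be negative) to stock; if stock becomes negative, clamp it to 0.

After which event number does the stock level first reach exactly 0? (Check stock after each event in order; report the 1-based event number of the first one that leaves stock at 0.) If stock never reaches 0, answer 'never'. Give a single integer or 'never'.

Processing events:
Start: stock = 17
  Event 1 (restock 25): 17 + 25 = 42
  Event 2 (restock 40): 42 + 40 = 82
  Event 3 (return 7): 82 + 7 = 89
  Event 4 (sale 22): sell min(22,89)=22. stock: 89 - 22 = 67. total_sold = 22
  Event 5 (sale 19): sell min(19,67)=19. stock: 67 - 19 = 48. total_sold = 41
  Event 6 (sale 23): sell min(23,48)=23. stock: 48 - 23 = 25. total_sold = 64
  Event 7 (restock 21): 25 + 21 = 46
  Event 8 (sale 12): sell min(12,46)=12. stock: 46 - 12 = 34. total_sold = 76
  Event 9 (sale 14): sell min(14,34)=14. stock: 34 - 14 = 20. total_sold = 90
Final: stock = 20, total_sold = 90

Stock never reaches 0.

Answer: never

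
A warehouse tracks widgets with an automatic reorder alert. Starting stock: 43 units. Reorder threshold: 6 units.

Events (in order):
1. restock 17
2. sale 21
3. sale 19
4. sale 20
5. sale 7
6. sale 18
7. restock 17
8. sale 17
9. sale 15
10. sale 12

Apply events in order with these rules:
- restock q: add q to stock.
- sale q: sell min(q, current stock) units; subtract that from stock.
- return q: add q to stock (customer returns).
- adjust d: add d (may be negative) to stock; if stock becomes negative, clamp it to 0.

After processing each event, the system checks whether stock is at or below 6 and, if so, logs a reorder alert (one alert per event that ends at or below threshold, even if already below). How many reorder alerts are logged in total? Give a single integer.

Answer: 6

Derivation:
Processing events:
Start: stock = 43
  Event 1 (restock 17): 43 + 17 = 60
  Event 2 (sale 21): sell min(21,60)=21. stock: 60 - 21 = 39. total_sold = 21
  Event 3 (sale 19): sell min(19,39)=19. stock: 39 - 19 = 20. total_sold = 40
  Event 4 (sale 20): sell min(20,20)=20. stock: 20 - 20 = 0. total_sold = 60
  Event 5 (sale 7): sell min(7,0)=0. stock: 0 - 0 = 0. total_sold = 60
  Event 6 (sale 18): sell min(18,0)=0. stock: 0 - 0 = 0. total_sold = 60
  Event 7 (restock 17): 0 + 17 = 17
  Event 8 (sale 17): sell min(17,17)=17. stock: 17 - 17 = 0. total_sold = 77
  Event 9 (sale 15): sell min(15,0)=0. stock: 0 - 0 = 0. total_sold = 77
  Event 10 (sale 12): sell min(12,0)=0. stock: 0 - 0 = 0. total_sold = 77
Final: stock = 0, total_sold = 77

Checking against threshold 6:
  After event 1: stock=60 > 6
  After event 2: stock=39 > 6
  After event 3: stock=20 > 6
  After event 4: stock=0 <= 6 -> ALERT
  After event 5: stock=0 <= 6 -> ALERT
  After event 6: stock=0 <= 6 -> ALERT
  After event 7: stock=17 > 6
  After event 8: stock=0 <= 6 -> ALERT
  After event 9: stock=0 <= 6 -> ALERT
  After event 10: stock=0 <= 6 -> ALERT
Alert events: [4, 5, 6, 8, 9, 10]. Count = 6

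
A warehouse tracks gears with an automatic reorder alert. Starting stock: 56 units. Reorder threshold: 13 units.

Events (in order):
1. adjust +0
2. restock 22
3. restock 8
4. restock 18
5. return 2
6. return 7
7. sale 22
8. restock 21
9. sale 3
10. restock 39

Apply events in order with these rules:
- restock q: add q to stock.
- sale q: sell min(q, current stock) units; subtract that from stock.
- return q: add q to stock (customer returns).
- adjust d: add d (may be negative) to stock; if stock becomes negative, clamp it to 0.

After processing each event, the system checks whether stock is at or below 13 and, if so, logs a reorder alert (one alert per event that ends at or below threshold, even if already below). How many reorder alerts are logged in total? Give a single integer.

Processing events:
Start: stock = 56
  Event 1 (adjust +0): 56 + 0 = 56
  Event 2 (restock 22): 56 + 22 = 78
  Event 3 (restock 8): 78 + 8 = 86
  Event 4 (restock 18): 86 + 18 = 104
  Event 5 (return 2): 104 + 2 = 106
  Event 6 (return 7): 106 + 7 = 113
  Event 7 (sale 22): sell min(22,113)=22. stock: 113 - 22 = 91. total_sold = 22
  Event 8 (restock 21): 91 + 21 = 112
  Event 9 (sale 3): sell min(3,112)=3. stock: 112 - 3 = 109. total_sold = 25
  Event 10 (restock 39): 109 + 39 = 148
Final: stock = 148, total_sold = 25

Checking against threshold 13:
  After event 1: stock=56 > 13
  After event 2: stock=78 > 13
  After event 3: stock=86 > 13
  After event 4: stock=104 > 13
  After event 5: stock=106 > 13
  After event 6: stock=113 > 13
  After event 7: stock=91 > 13
  After event 8: stock=112 > 13
  After event 9: stock=109 > 13
  After event 10: stock=148 > 13
Alert events: []. Count = 0

Answer: 0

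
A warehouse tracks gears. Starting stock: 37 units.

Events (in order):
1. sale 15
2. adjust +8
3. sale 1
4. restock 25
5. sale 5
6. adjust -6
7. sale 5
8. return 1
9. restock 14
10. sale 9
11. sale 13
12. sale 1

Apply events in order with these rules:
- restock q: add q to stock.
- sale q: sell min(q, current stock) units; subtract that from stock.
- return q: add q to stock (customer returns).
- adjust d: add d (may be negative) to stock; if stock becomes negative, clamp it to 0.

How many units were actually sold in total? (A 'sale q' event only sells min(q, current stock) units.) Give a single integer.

Processing events:
Start: stock = 37
  Event 1 (sale 15): sell min(15,37)=15. stock: 37 - 15 = 22. total_sold = 15
  Event 2 (adjust +8): 22 + 8 = 30
  Event 3 (sale 1): sell min(1,30)=1. stock: 30 - 1 = 29. total_sold = 16
  Event 4 (restock 25): 29 + 25 = 54
  Event 5 (sale 5): sell min(5,54)=5. stock: 54 - 5 = 49. total_sold = 21
  Event 6 (adjust -6): 49 + -6 = 43
  Event 7 (sale 5): sell min(5,43)=5. stock: 43 - 5 = 38. total_sold = 26
  Event 8 (return 1): 38 + 1 = 39
  Event 9 (restock 14): 39 + 14 = 53
  Event 10 (sale 9): sell min(9,53)=9. stock: 53 - 9 = 44. total_sold = 35
  Event 11 (sale 13): sell min(13,44)=13. stock: 44 - 13 = 31. total_sold = 48
  Event 12 (sale 1): sell min(1,31)=1. stock: 31 - 1 = 30. total_sold = 49
Final: stock = 30, total_sold = 49

Answer: 49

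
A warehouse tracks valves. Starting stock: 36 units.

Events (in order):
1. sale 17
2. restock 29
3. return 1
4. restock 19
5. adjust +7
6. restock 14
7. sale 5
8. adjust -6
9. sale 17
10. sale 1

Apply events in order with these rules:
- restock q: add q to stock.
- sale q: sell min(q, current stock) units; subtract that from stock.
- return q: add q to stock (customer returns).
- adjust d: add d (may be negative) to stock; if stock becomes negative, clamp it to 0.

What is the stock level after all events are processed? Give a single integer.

Processing events:
Start: stock = 36
  Event 1 (sale 17): sell min(17,36)=17. stock: 36 - 17 = 19. total_sold = 17
  Event 2 (restock 29): 19 + 29 = 48
  Event 3 (return 1): 48 + 1 = 49
  Event 4 (restock 19): 49 + 19 = 68
  Event 5 (adjust +7): 68 + 7 = 75
  Event 6 (restock 14): 75 + 14 = 89
  Event 7 (sale 5): sell min(5,89)=5. stock: 89 - 5 = 84. total_sold = 22
  Event 8 (adjust -6): 84 + -6 = 78
  Event 9 (sale 17): sell min(17,78)=17. stock: 78 - 17 = 61. total_sold = 39
  Event 10 (sale 1): sell min(1,61)=1. stock: 61 - 1 = 60. total_sold = 40
Final: stock = 60, total_sold = 40

Answer: 60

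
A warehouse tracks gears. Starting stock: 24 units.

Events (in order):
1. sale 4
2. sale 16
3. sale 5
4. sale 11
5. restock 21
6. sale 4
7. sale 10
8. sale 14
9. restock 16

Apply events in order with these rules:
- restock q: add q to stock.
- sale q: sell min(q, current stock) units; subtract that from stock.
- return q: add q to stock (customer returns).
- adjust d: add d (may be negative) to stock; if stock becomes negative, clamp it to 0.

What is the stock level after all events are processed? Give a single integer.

Processing events:
Start: stock = 24
  Event 1 (sale 4): sell min(4,24)=4. stock: 24 - 4 = 20. total_sold = 4
  Event 2 (sale 16): sell min(16,20)=16. stock: 20 - 16 = 4. total_sold = 20
  Event 3 (sale 5): sell min(5,4)=4. stock: 4 - 4 = 0. total_sold = 24
  Event 4 (sale 11): sell min(11,0)=0. stock: 0 - 0 = 0. total_sold = 24
  Event 5 (restock 21): 0 + 21 = 21
  Event 6 (sale 4): sell min(4,21)=4. stock: 21 - 4 = 17. total_sold = 28
  Event 7 (sale 10): sell min(10,17)=10. stock: 17 - 10 = 7. total_sold = 38
  Event 8 (sale 14): sell min(14,7)=7. stock: 7 - 7 = 0. total_sold = 45
  Event 9 (restock 16): 0 + 16 = 16
Final: stock = 16, total_sold = 45

Answer: 16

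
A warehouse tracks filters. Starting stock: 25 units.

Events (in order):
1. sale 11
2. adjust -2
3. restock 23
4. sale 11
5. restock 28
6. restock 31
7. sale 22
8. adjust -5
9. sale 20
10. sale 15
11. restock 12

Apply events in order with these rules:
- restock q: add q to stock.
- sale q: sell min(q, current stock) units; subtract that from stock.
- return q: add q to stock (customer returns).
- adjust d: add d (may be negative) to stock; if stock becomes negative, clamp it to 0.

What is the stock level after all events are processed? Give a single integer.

Answer: 33

Derivation:
Processing events:
Start: stock = 25
  Event 1 (sale 11): sell min(11,25)=11. stock: 25 - 11 = 14. total_sold = 11
  Event 2 (adjust -2): 14 + -2 = 12
  Event 3 (restock 23): 12 + 23 = 35
  Event 4 (sale 11): sell min(11,35)=11. stock: 35 - 11 = 24. total_sold = 22
  Event 5 (restock 28): 24 + 28 = 52
  Event 6 (restock 31): 52 + 31 = 83
  Event 7 (sale 22): sell min(22,83)=22. stock: 83 - 22 = 61. total_sold = 44
  Event 8 (adjust -5): 61 + -5 = 56
  Event 9 (sale 20): sell min(20,56)=20. stock: 56 - 20 = 36. total_sold = 64
  Event 10 (sale 15): sell min(15,36)=15. stock: 36 - 15 = 21. total_sold = 79
  Event 11 (restock 12): 21 + 12 = 33
Final: stock = 33, total_sold = 79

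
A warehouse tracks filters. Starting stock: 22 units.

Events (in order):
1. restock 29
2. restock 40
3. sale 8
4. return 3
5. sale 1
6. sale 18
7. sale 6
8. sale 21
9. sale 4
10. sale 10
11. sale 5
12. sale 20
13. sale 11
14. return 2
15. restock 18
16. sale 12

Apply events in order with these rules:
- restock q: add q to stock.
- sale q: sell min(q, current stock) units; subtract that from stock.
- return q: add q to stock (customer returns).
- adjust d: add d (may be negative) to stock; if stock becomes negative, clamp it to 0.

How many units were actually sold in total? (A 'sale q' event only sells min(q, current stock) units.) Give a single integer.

Processing events:
Start: stock = 22
  Event 1 (restock 29): 22 + 29 = 51
  Event 2 (restock 40): 51 + 40 = 91
  Event 3 (sale 8): sell min(8,91)=8. stock: 91 - 8 = 83. total_sold = 8
  Event 4 (return 3): 83 + 3 = 86
  Event 5 (sale 1): sell min(1,86)=1. stock: 86 - 1 = 85. total_sold = 9
  Event 6 (sale 18): sell min(18,85)=18. stock: 85 - 18 = 67. total_sold = 27
  Event 7 (sale 6): sell min(6,67)=6. stock: 67 - 6 = 61. total_sold = 33
  Event 8 (sale 21): sell min(21,61)=21. stock: 61 - 21 = 40. total_sold = 54
  Event 9 (sale 4): sell min(4,40)=4. stock: 40 - 4 = 36. total_sold = 58
  Event 10 (sale 10): sell min(10,36)=10. stock: 36 - 10 = 26. total_sold = 68
  Event 11 (sale 5): sell min(5,26)=5. stock: 26 - 5 = 21. total_sold = 73
  Event 12 (sale 20): sell min(20,21)=20. stock: 21 - 20 = 1. total_sold = 93
  Event 13 (sale 11): sell min(11,1)=1. stock: 1 - 1 = 0. total_sold = 94
  Event 14 (return 2): 0 + 2 = 2
  Event 15 (restock 18): 2 + 18 = 20
  Event 16 (sale 12): sell min(12,20)=12. stock: 20 - 12 = 8. total_sold = 106
Final: stock = 8, total_sold = 106

Answer: 106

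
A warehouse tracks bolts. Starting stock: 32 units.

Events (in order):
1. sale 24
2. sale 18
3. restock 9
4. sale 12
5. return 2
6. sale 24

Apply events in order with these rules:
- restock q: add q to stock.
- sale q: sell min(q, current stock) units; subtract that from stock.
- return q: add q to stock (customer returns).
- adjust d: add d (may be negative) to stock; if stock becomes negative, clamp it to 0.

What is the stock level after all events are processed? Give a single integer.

Processing events:
Start: stock = 32
  Event 1 (sale 24): sell min(24,32)=24. stock: 32 - 24 = 8. total_sold = 24
  Event 2 (sale 18): sell min(18,8)=8. stock: 8 - 8 = 0. total_sold = 32
  Event 3 (restock 9): 0 + 9 = 9
  Event 4 (sale 12): sell min(12,9)=9. stock: 9 - 9 = 0. total_sold = 41
  Event 5 (return 2): 0 + 2 = 2
  Event 6 (sale 24): sell min(24,2)=2. stock: 2 - 2 = 0. total_sold = 43
Final: stock = 0, total_sold = 43

Answer: 0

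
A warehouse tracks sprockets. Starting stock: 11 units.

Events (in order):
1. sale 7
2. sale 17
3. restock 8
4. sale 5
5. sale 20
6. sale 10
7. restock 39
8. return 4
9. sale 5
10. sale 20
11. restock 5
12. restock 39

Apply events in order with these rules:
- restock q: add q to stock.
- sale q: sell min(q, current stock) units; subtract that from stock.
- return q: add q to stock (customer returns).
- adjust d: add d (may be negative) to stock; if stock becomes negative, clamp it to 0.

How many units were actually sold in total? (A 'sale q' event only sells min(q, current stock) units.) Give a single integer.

Processing events:
Start: stock = 11
  Event 1 (sale 7): sell min(7,11)=7. stock: 11 - 7 = 4. total_sold = 7
  Event 2 (sale 17): sell min(17,4)=4. stock: 4 - 4 = 0. total_sold = 11
  Event 3 (restock 8): 0 + 8 = 8
  Event 4 (sale 5): sell min(5,8)=5. stock: 8 - 5 = 3. total_sold = 16
  Event 5 (sale 20): sell min(20,3)=3. stock: 3 - 3 = 0. total_sold = 19
  Event 6 (sale 10): sell min(10,0)=0. stock: 0 - 0 = 0. total_sold = 19
  Event 7 (restock 39): 0 + 39 = 39
  Event 8 (return 4): 39 + 4 = 43
  Event 9 (sale 5): sell min(5,43)=5. stock: 43 - 5 = 38. total_sold = 24
  Event 10 (sale 20): sell min(20,38)=20. stock: 38 - 20 = 18. total_sold = 44
  Event 11 (restock 5): 18 + 5 = 23
  Event 12 (restock 39): 23 + 39 = 62
Final: stock = 62, total_sold = 44

Answer: 44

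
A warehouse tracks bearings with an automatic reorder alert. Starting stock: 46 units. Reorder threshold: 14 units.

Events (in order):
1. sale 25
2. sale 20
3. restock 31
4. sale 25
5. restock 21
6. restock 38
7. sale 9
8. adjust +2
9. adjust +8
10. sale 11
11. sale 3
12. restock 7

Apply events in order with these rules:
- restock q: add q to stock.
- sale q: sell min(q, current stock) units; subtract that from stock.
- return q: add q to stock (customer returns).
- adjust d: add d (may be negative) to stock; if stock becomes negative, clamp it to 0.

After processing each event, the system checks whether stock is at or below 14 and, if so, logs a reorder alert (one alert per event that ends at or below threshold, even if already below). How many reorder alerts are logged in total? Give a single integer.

Answer: 2

Derivation:
Processing events:
Start: stock = 46
  Event 1 (sale 25): sell min(25,46)=25. stock: 46 - 25 = 21. total_sold = 25
  Event 2 (sale 20): sell min(20,21)=20. stock: 21 - 20 = 1. total_sold = 45
  Event 3 (restock 31): 1 + 31 = 32
  Event 4 (sale 25): sell min(25,32)=25. stock: 32 - 25 = 7. total_sold = 70
  Event 5 (restock 21): 7 + 21 = 28
  Event 6 (restock 38): 28 + 38 = 66
  Event 7 (sale 9): sell min(9,66)=9. stock: 66 - 9 = 57. total_sold = 79
  Event 8 (adjust +2): 57 + 2 = 59
  Event 9 (adjust +8): 59 + 8 = 67
  Event 10 (sale 11): sell min(11,67)=11. stock: 67 - 11 = 56. total_sold = 90
  Event 11 (sale 3): sell min(3,56)=3. stock: 56 - 3 = 53. total_sold = 93
  Event 12 (restock 7): 53 + 7 = 60
Final: stock = 60, total_sold = 93

Checking against threshold 14:
  After event 1: stock=21 > 14
  After event 2: stock=1 <= 14 -> ALERT
  After event 3: stock=32 > 14
  After event 4: stock=7 <= 14 -> ALERT
  After event 5: stock=28 > 14
  After event 6: stock=66 > 14
  After event 7: stock=57 > 14
  After event 8: stock=59 > 14
  After event 9: stock=67 > 14
  After event 10: stock=56 > 14
  After event 11: stock=53 > 14
  After event 12: stock=60 > 14
Alert events: [2, 4]. Count = 2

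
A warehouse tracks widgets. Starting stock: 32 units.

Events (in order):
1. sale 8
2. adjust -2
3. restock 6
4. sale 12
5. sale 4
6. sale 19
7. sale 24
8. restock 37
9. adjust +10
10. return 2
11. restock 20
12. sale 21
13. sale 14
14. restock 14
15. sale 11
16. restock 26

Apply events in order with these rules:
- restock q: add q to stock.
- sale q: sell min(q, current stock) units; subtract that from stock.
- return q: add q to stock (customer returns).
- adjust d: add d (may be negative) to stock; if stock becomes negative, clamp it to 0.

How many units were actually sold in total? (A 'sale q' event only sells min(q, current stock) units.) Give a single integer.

Answer: 82

Derivation:
Processing events:
Start: stock = 32
  Event 1 (sale 8): sell min(8,32)=8. stock: 32 - 8 = 24. total_sold = 8
  Event 2 (adjust -2): 24 + -2 = 22
  Event 3 (restock 6): 22 + 6 = 28
  Event 4 (sale 12): sell min(12,28)=12. stock: 28 - 12 = 16. total_sold = 20
  Event 5 (sale 4): sell min(4,16)=4. stock: 16 - 4 = 12. total_sold = 24
  Event 6 (sale 19): sell min(19,12)=12. stock: 12 - 12 = 0. total_sold = 36
  Event 7 (sale 24): sell min(24,0)=0. stock: 0 - 0 = 0. total_sold = 36
  Event 8 (restock 37): 0 + 37 = 37
  Event 9 (adjust +10): 37 + 10 = 47
  Event 10 (return 2): 47 + 2 = 49
  Event 11 (restock 20): 49 + 20 = 69
  Event 12 (sale 21): sell min(21,69)=21. stock: 69 - 21 = 48. total_sold = 57
  Event 13 (sale 14): sell min(14,48)=14. stock: 48 - 14 = 34. total_sold = 71
  Event 14 (restock 14): 34 + 14 = 48
  Event 15 (sale 11): sell min(11,48)=11. stock: 48 - 11 = 37. total_sold = 82
  Event 16 (restock 26): 37 + 26 = 63
Final: stock = 63, total_sold = 82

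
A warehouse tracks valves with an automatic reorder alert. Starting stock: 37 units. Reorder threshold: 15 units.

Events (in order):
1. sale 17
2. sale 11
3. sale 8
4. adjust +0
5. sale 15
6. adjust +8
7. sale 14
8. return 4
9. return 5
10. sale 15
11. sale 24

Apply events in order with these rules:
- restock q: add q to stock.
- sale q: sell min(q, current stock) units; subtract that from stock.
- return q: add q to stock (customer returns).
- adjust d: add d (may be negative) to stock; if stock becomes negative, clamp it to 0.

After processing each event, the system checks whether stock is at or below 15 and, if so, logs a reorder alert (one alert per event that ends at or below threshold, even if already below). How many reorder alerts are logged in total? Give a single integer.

Answer: 10

Derivation:
Processing events:
Start: stock = 37
  Event 1 (sale 17): sell min(17,37)=17. stock: 37 - 17 = 20. total_sold = 17
  Event 2 (sale 11): sell min(11,20)=11. stock: 20 - 11 = 9. total_sold = 28
  Event 3 (sale 8): sell min(8,9)=8. stock: 9 - 8 = 1. total_sold = 36
  Event 4 (adjust +0): 1 + 0 = 1
  Event 5 (sale 15): sell min(15,1)=1. stock: 1 - 1 = 0. total_sold = 37
  Event 6 (adjust +8): 0 + 8 = 8
  Event 7 (sale 14): sell min(14,8)=8. stock: 8 - 8 = 0. total_sold = 45
  Event 8 (return 4): 0 + 4 = 4
  Event 9 (return 5): 4 + 5 = 9
  Event 10 (sale 15): sell min(15,9)=9. stock: 9 - 9 = 0. total_sold = 54
  Event 11 (sale 24): sell min(24,0)=0. stock: 0 - 0 = 0. total_sold = 54
Final: stock = 0, total_sold = 54

Checking against threshold 15:
  After event 1: stock=20 > 15
  After event 2: stock=9 <= 15 -> ALERT
  After event 3: stock=1 <= 15 -> ALERT
  After event 4: stock=1 <= 15 -> ALERT
  After event 5: stock=0 <= 15 -> ALERT
  After event 6: stock=8 <= 15 -> ALERT
  After event 7: stock=0 <= 15 -> ALERT
  After event 8: stock=4 <= 15 -> ALERT
  After event 9: stock=9 <= 15 -> ALERT
  After event 10: stock=0 <= 15 -> ALERT
  After event 11: stock=0 <= 15 -> ALERT
Alert events: [2, 3, 4, 5, 6, 7, 8, 9, 10, 11]. Count = 10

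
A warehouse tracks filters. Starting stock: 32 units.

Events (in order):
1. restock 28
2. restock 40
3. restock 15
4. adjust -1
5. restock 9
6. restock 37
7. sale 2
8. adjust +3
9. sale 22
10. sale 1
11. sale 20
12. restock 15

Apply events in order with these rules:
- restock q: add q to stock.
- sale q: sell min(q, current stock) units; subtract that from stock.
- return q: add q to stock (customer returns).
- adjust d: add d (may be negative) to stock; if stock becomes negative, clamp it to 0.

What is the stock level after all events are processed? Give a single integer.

Processing events:
Start: stock = 32
  Event 1 (restock 28): 32 + 28 = 60
  Event 2 (restock 40): 60 + 40 = 100
  Event 3 (restock 15): 100 + 15 = 115
  Event 4 (adjust -1): 115 + -1 = 114
  Event 5 (restock 9): 114 + 9 = 123
  Event 6 (restock 37): 123 + 37 = 160
  Event 7 (sale 2): sell min(2,160)=2. stock: 160 - 2 = 158. total_sold = 2
  Event 8 (adjust +3): 158 + 3 = 161
  Event 9 (sale 22): sell min(22,161)=22. stock: 161 - 22 = 139. total_sold = 24
  Event 10 (sale 1): sell min(1,139)=1. stock: 139 - 1 = 138. total_sold = 25
  Event 11 (sale 20): sell min(20,138)=20. stock: 138 - 20 = 118. total_sold = 45
  Event 12 (restock 15): 118 + 15 = 133
Final: stock = 133, total_sold = 45

Answer: 133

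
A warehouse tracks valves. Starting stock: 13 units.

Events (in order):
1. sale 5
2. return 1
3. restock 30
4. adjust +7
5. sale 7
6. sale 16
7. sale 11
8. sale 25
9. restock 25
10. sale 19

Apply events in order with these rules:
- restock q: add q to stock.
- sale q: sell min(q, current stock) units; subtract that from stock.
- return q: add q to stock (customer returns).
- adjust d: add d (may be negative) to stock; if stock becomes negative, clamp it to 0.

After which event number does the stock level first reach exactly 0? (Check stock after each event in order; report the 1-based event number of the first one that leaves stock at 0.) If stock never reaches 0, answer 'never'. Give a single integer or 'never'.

Processing events:
Start: stock = 13
  Event 1 (sale 5): sell min(5,13)=5. stock: 13 - 5 = 8. total_sold = 5
  Event 2 (return 1): 8 + 1 = 9
  Event 3 (restock 30): 9 + 30 = 39
  Event 4 (adjust +7): 39 + 7 = 46
  Event 5 (sale 7): sell min(7,46)=7. stock: 46 - 7 = 39. total_sold = 12
  Event 6 (sale 16): sell min(16,39)=16. stock: 39 - 16 = 23. total_sold = 28
  Event 7 (sale 11): sell min(11,23)=11. stock: 23 - 11 = 12. total_sold = 39
  Event 8 (sale 25): sell min(25,12)=12. stock: 12 - 12 = 0. total_sold = 51
  Event 9 (restock 25): 0 + 25 = 25
  Event 10 (sale 19): sell min(19,25)=19. stock: 25 - 19 = 6. total_sold = 70
Final: stock = 6, total_sold = 70

First zero at event 8.

Answer: 8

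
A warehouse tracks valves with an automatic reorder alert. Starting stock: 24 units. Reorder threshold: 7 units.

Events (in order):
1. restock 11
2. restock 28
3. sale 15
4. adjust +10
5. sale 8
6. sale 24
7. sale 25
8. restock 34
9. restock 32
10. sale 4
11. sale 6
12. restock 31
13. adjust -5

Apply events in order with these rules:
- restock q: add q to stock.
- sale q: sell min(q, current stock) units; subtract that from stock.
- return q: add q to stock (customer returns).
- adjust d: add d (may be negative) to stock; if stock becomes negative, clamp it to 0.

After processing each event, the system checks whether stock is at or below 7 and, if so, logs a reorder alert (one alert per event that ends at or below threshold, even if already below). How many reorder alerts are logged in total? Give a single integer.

Processing events:
Start: stock = 24
  Event 1 (restock 11): 24 + 11 = 35
  Event 2 (restock 28): 35 + 28 = 63
  Event 3 (sale 15): sell min(15,63)=15. stock: 63 - 15 = 48. total_sold = 15
  Event 4 (adjust +10): 48 + 10 = 58
  Event 5 (sale 8): sell min(8,58)=8. stock: 58 - 8 = 50. total_sold = 23
  Event 6 (sale 24): sell min(24,50)=24. stock: 50 - 24 = 26. total_sold = 47
  Event 7 (sale 25): sell min(25,26)=25. stock: 26 - 25 = 1. total_sold = 72
  Event 8 (restock 34): 1 + 34 = 35
  Event 9 (restock 32): 35 + 32 = 67
  Event 10 (sale 4): sell min(4,67)=4. stock: 67 - 4 = 63. total_sold = 76
  Event 11 (sale 6): sell min(6,63)=6. stock: 63 - 6 = 57. total_sold = 82
  Event 12 (restock 31): 57 + 31 = 88
  Event 13 (adjust -5): 88 + -5 = 83
Final: stock = 83, total_sold = 82

Checking against threshold 7:
  After event 1: stock=35 > 7
  After event 2: stock=63 > 7
  After event 3: stock=48 > 7
  After event 4: stock=58 > 7
  After event 5: stock=50 > 7
  After event 6: stock=26 > 7
  After event 7: stock=1 <= 7 -> ALERT
  After event 8: stock=35 > 7
  After event 9: stock=67 > 7
  After event 10: stock=63 > 7
  After event 11: stock=57 > 7
  After event 12: stock=88 > 7
  After event 13: stock=83 > 7
Alert events: [7]. Count = 1

Answer: 1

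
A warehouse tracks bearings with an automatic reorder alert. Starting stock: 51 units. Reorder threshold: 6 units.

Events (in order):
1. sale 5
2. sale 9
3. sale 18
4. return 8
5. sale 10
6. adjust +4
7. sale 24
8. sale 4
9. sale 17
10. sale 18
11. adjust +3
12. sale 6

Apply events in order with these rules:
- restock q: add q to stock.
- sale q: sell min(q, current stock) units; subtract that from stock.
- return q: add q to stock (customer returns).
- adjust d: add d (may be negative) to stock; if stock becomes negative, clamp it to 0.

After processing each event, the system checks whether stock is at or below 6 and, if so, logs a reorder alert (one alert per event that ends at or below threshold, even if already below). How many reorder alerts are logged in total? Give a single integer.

Processing events:
Start: stock = 51
  Event 1 (sale 5): sell min(5,51)=5. stock: 51 - 5 = 46. total_sold = 5
  Event 2 (sale 9): sell min(9,46)=9. stock: 46 - 9 = 37. total_sold = 14
  Event 3 (sale 18): sell min(18,37)=18. stock: 37 - 18 = 19. total_sold = 32
  Event 4 (return 8): 19 + 8 = 27
  Event 5 (sale 10): sell min(10,27)=10. stock: 27 - 10 = 17. total_sold = 42
  Event 6 (adjust +4): 17 + 4 = 21
  Event 7 (sale 24): sell min(24,21)=21. stock: 21 - 21 = 0. total_sold = 63
  Event 8 (sale 4): sell min(4,0)=0. stock: 0 - 0 = 0. total_sold = 63
  Event 9 (sale 17): sell min(17,0)=0. stock: 0 - 0 = 0. total_sold = 63
  Event 10 (sale 18): sell min(18,0)=0. stock: 0 - 0 = 0. total_sold = 63
  Event 11 (adjust +3): 0 + 3 = 3
  Event 12 (sale 6): sell min(6,3)=3. stock: 3 - 3 = 0. total_sold = 66
Final: stock = 0, total_sold = 66

Checking against threshold 6:
  After event 1: stock=46 > 6
  After event 2: stock=37 > 6
  After event 3: stock=19 > 6
  After event 4: stock=27 > 6
  After event 5: stock=17 > 6
  After event 6: stock=21 > 6
  After event 7: stock=0 <= 6 -> ALERT
  After event 8: stock=0 <= 6 -> ALERT
  After event 9: stock=0 <= 6 -> ALERT
  After event 10: stock=0 <= 6 -> ALERT
  After event 11: stock=3 <= 6 -> ALERT
  After event 12: stock=0 <= 6 -> ALERT
Alert events: [7, 8, 9, 10, 11, 12]. Count = 6

Answer: 6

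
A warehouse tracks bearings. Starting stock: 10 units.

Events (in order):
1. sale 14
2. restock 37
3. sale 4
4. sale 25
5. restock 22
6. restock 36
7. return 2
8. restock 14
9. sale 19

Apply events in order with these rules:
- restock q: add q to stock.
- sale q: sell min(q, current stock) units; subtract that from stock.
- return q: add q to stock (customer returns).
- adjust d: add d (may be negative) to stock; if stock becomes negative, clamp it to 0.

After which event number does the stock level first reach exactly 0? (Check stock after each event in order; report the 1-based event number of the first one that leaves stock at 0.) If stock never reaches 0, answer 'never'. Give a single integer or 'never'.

Processing events:
Start: stock = 10
  Event 1 (sale 14): sell min(14,10)=10. stock: 10 - 10 = 0. total_sold = 10
  Event 2 (restock 37): 0 + 37 = 37
  Event 3 (sale 4): sell min(4,37)=4. stock: 37 - 4 = 33. total_sold = 14
  Event 4 (sale 25): sell min(25,33)=25. stock: 33 - 25 = 8. total_sold = 39
  Event 5 (restock 22): 8 + 22 = 30
  Event 6 (restock 36): 30 + 36 = 66
  Event 7 (return 2): 66 + 2 = 68
  Event 8 (restock 14): 68 + 14 = 82
  Event 9 (sale 19): sell min(19,82)=19. stock: 82 - 19 = 63. total_sold = 58
Final: stock = 63, total_sold = 58

First zero at event 1.

Answer: 1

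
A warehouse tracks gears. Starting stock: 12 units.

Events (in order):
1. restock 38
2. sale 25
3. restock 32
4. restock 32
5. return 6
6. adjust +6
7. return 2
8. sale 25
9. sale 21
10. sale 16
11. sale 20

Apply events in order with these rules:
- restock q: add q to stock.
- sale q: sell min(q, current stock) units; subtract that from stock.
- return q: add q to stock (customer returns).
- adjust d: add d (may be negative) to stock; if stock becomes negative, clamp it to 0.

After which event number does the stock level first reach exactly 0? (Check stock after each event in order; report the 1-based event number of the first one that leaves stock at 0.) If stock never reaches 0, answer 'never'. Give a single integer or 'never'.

Answer: never

Derivation:
Processing events:
Start: stock = 12
  Event 1 (restock 38): 12 + 38 = 50
  Event 2 (sale 25): sell min(25,50)=25. stock: 50 - 25 = 25. total_sold = 25
  Event 3 (restock 32): 25 + 32 = 57
  Event 4 (restock 32): 57 + 32 = 89
  Event 5 (return 6): 89 + 6 = 95
  Event 6 (adjust +6): 95 + 6 = 101
  Event 7 (return 2): 101 + 2 = 103
  Event 8 (sale 25): sell min(25,103)=25. stock: 103 - 25 = 78. total_sold = 50
  Event 9 (sale 21): sell min(21,78)=21. stock: 78 - 21 = 57. total_sold = 71
  Event 10 (sale 16): sell min(16,57)=16. stock: 57 - 16 = 41. total_sold = 87
  Event 11 (sale 20): sell min(20,41)=20. stock: 41 - 20 = 21. total_sold = 107
Final: stock = 21, total_sold = 107

Stock never reaches 0.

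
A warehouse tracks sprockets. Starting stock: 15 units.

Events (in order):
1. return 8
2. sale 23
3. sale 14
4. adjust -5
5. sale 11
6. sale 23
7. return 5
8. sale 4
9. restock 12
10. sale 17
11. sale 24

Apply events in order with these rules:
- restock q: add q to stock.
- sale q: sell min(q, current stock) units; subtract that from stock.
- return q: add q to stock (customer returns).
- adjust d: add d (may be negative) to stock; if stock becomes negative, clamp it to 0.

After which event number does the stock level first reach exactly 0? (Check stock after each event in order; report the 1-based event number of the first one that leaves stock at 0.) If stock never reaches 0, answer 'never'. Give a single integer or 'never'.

Processing events:
Start: stock = 15
  Event 1 (return 8): 15 + 8 = 23
  Event 2 (sale 23): sell min(23,23)=23. stock: 23 - 23 = 0. total_sold = 23
  Event 3 (sale 14): sell min(14,0)=0. stock: 0 - 0 = 0. total_sold = 23
  Event 4 (adjust -5): 0 + -5 = 0 (clamped to 0)
  Event 5 (sale 11): sell min(11,0)=0. stock: 0 - 0 = 0. total_sold = 23
  Event 6 (sale 23): sell min(23,0)=0. stock: 0 - 0 = 0. total_sold = 23
  Event 7 (return 5): 0 + 5 = 5
  Event 8 (sale 4): sell min(4,5)=4. stock: 5 - 4 = 1. total_sold = 27
  Event 9 (restock 12): 1 + 12 = 13
  Event 10 (sale 17): sell min(17,13)=13. stock: 13 - 13 = 0. total_sold = 40
  Event 11 (sale 24): sell min(24,0)=0. stock: 0 - 0 = 0. total_sold = 40
Final: stock = 0, total_sold = 40

First zero at event 2.

Answer: 2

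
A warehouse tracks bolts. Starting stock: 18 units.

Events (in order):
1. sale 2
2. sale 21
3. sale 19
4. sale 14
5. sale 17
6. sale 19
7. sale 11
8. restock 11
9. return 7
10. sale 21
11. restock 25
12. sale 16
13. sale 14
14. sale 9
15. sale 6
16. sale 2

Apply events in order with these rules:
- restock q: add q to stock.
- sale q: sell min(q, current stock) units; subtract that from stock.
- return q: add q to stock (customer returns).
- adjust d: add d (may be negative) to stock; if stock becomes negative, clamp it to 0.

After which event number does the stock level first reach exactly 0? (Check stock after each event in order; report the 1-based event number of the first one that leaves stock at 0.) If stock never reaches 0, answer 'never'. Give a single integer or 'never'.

Answer: 2

Derivation:
Processing events:
Start: stock = 18
  Event 1 (sale 2): sell min(2,18)=2. stock: 18 - 2 = 16. total_sold = 2
  Event 2 (sale 21): sell min(21,16)=16. stock: 16 - 16 = 0. total_sold = 18
  Event 3 (sale 19): sell min(19,0)=0. stock: 0 - 0 = 0. total_sold = 18
  Event 4 (sale 14): sell min(14,0)=0. stock: 0 - 0 = 0. total_sold = 18
  Event 5 (sale 17): sell min(17,0)=0. stock: 0 - 0 = 0. total_sold = 18
  Event 6 (sale 19): sell min(19,0)=0. stock: 0 - 0 = 0. total_sold = 18
  Event 7 (sale 11): sell min(11,0)=0. stock: 0 - 0 = 0. total_sold = 18
  Event 8 (restock 11): 0 + 11 = 11
  Event 9 (return 7): 11 + 7 = 18
  Event 10 (sale 21): sell min(21,18)=18. stock: 18 - 18 = 0. total_sold = 36
  Event 11 (restock 25): 0 + 25 = 25
  Event 12 (sale 16): sell min(16,25)=16. stock: 25 - 16 = 9. total_sold = 52
  Event 13 (sale 14): sell min(14,9)=9. stock: 9 - 9 = 0. total_sold = 61
  Event 14 (sale 9): sell min(9,0)=0. stock: 0 - 0 = 0. total_sold = 61
  Event 15 (sale 6): sell min(6,0)=0. stock: 0 - 0 = 0. total_sold = 61
  Event 16 (sale 2): sell min(2,0)=0. stock: 0 - 0 = 0. total_sold = 61
Final: stock = 0, total_sold = 61

First zero at event 2.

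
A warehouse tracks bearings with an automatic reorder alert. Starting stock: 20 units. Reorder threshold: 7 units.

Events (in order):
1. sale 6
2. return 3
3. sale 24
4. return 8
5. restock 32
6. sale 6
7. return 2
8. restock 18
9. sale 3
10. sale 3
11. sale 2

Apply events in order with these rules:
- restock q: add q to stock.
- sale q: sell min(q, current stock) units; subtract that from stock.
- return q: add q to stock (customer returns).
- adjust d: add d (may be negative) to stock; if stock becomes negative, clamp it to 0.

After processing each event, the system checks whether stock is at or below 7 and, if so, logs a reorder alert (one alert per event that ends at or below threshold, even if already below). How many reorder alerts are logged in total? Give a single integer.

Processing events:
Start: stock = 20
  Event 1 (sale 6): sell min(6,20)=6. stock: 20 - 6 = 14. total_sold = 6
  Event 2 (return 3): 14 + 3 = 17
  Event 3 (sale 24): sell min(24,17)=17. stock: 17 - 17 = 0. total_sold = 23
  Event 4 (return 8): 0 + 8 = 8
  Event 5 (restock 32): 8 + 32 = 40
  Event 6 (sale 6): sell min(6,40)=6. stock: 40 - 6 = 34. total_sold = 29
  Event 7 (return 2): 34 + 2 = 36
  Event 8 (restock 18): 36 + 18 = 54
  Event 9 (sale 3): sell min(3,54)=3. stock: 54 - 3 = 51. total_sold = 32
  Event 10 (sale 3): sell min(3,51)=3. stock: 51 - 3 = 48. total_sold = 35
  Event 11 (sale 2): sell min(2,48)=2. stock: 48 - 2 = 46. total_sold = 37
Final: stock = 46, total_sold = 37

Checking against threshold 7:
  After event 1: stock=14 > 7
  After event 2: stock=17 > 7
  After event 3: stock=0 <= 7 -> ALERT
  After event 4: stock=8 > 7
  After event 5: stock=40 > 7
  After event 6: stock=34 > 7
  After event 7: stock=36 > 7
  After event 8: stock=54 > 7
  After event 9: stock=51 > 7
  After event 10: stock=48 > 7
  After event 11: stock=46 > 7
Alert events: [3]. Count = 1

Answer: 1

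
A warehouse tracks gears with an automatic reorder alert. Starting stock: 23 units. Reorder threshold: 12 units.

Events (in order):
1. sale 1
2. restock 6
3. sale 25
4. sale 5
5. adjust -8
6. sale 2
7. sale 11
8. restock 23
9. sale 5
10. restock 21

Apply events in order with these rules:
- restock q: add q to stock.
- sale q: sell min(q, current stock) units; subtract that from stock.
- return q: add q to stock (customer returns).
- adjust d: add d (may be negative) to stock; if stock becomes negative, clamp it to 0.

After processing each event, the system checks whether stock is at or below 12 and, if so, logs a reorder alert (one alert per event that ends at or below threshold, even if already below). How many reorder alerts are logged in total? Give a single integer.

Answer: 5

Derivation:
Processing events:
Start: stock = 23
  Event 1 (sale 1): sell min(1,23)=1. stock: 23 - 1 = 22. total_sold = 1
  Event 2 (restock 6): 22 + 6 = 28
  Event 3 (sale 25): sell min(25,28)=25. stock: 28 - 25 = 3. total_sold = 26
  Event 4 (sale 5): sell min(5,3)=3. stock: 3 - 3 = 0. total_sold = 29
  Event 5 (adjust -8): 0 + -8 = 0 (clamped to 0)
  Event 6 (sale 2): sell min(2,0)=0. stock: 0 - 0 = 0. total_sold = 29
  Event 7 (sale 11): sell min(11,0)=0. stock: 0 - 0 = 0. total_sold = 29
  Event 8 (restock 23): 0 + 23 = 23
  Event 9 (sale 5): sell min(5,23)=5. stock: 23 - 5 = 18. total_sold = 34
  Event 10 (restock 21): 18 + 21 = 39
Final: stock = 39, total_sold = 34

Checking against threshold 12:
  After event 1: stock=22 > 12
  After event 2: stock=28 > 12
  After event 3: stock=3 <= 12 -> ALERT
  After event 4: stock=0 <= 12 -> ALERT
  After event 5: stock=0 <= 12 -> ALERT
  After event 6: stock=0 <= 12 -> ALERT
  After event 7: stock=0 <= 12 -> ALERT
  After event 8: stock=23 > 12
  After event 9: stock=18 > 12
  After event 10: stock=39 > 12
Alert events: [3, 4, 5, 6, 7]. Count = 5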